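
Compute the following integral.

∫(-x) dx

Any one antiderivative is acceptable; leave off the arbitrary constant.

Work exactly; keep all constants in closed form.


Answer: -x**2/2.


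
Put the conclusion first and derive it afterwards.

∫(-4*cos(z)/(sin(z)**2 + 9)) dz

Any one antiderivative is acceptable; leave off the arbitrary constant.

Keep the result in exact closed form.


The answer is -4*atan(sin(z)/3)/3.
Step 1. Substitute u = sin(z), turning ∫(-4*cos(z)/(sin(z)**2 + 9)) dz into ∫(-4/(u**2 + 9)) du: now ∫(-4/(u**2 + 9)) du.
Step 2. Evaluate the standard form: now -4*atan(u/3)/3.
Step 3. Substitute back u = sin(z): now -4*atan(sin(z)/3)/3.
Answer: -4*atan(sin(z)/3)/3.


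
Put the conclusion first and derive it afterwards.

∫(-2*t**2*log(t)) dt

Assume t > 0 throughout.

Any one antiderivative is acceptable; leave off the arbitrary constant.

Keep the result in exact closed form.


The answer is -2*t**3*log(t)/3 + 2*t**3/9.
Step 1. Integrate ∫(-2*t**2*log(t)) dt by parts with u = log(t), dv = (-2*t**2) dt, so v = -2*t**3/3 [assuming t > 0]: now -2*t**3*log(t)/3 + ∫(2*t**2/3) dt.
Step 2. Evaluate the standard form: now -2*t**3*log(t)/3 + 2*t**3/9.
Answer: -2*t**3*log(t)/3 + 2*t**3/9.


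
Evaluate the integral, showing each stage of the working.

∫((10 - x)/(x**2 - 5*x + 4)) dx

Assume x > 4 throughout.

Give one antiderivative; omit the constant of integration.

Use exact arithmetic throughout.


Step 1. Decompose ∫((10 - x)/(x**2 - 5*x + 4)) dx by partial fractions, (10 - x)/(x**2 - 5*x + 4) = -3/(x - 1) + 2/(x - 4): now ∫(2/(x - 4)) dx + ∫(-3/(x - 1)) dx.
Step 2. Evaluate the standard form [assuming x > 1]: now -3*log(x - 1) + ∫(2/(x - 4)) dx.
Step 3. Evaluate the standard form [assuming x > 4]: now 2*log(x - 4) - 3*log(x - 1).
Answer: 2*log(x - 4) - 3*log(x - 1).


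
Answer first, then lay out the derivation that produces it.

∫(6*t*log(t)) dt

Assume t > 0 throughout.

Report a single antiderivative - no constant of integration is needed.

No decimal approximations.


The answer is 3*t**2*log(t) - 3*t**2/2.
Step 1. Integrate ∫(6*t*log(t)) dt by parts with u = log(t), dv = (6*t) dt, so v = 3*t**2 [assuming t > 0]: now 3*t**2*log(t) + ∫(-3*t) dt.
Step 2. Evaluate the standard form: now 3*t**2*log(t) - 3*t**2/2.
Answer: 3*t**2*log(t) - 3*t**2/2.


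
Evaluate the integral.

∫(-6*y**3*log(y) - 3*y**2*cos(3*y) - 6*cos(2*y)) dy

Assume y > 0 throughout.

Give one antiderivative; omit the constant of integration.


Answer: -3*y**4*log(y)/2 + 3*y**4/8 - y**2*sin(3*y) - 2*y*cos(3*y)/3 - 3*sin(2*y) + 2*sin(3*y)/9.


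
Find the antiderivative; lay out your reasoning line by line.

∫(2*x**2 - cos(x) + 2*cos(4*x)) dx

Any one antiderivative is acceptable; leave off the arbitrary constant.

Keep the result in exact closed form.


Step 1. Rewrite: now ∫(2*x**2) dx + ∫(-cos(x)) dx + ∫(2*cos(4*x)) dx.
Step 2. Evaluate the standard form: now -sin(x) + ∫(2*x**2) dx + ∫(2*cos(4*x)) dx.
Step 3. Evaluate the standard form: now 2*x**3/3 - sin(x) + ∫(2*cos(4*x)) dx.
Step 4. Evaluate the standard form: now 2*x**3/3 - sin(x) + sin(4*x)/2.
Answer: 2*x**3/3 - sin(x) + sin(4*x)/2.


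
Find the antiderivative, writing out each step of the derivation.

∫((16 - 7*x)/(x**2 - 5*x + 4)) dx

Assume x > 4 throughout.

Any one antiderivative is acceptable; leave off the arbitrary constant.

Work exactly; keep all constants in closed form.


Step 1. Decompose ∫((16 - 7*x)/(x**2 - 5*x + 4)) dx by partial fractions, (16 - 7*x)/(x**2 - 5*x + 4) = -3/(x - 1) - 4/(x - 4): now ∫(-4/(x - 4)) dx + ∫(-3/(x - 1)) dx.
Step 2. Evaluate the standard form [assuming x > 4]: now -4*log(x - 4) + ∫(-3/(x - 1)) dx.
Step 3. Evaluate the standard form [assuming x > 1]: now -4*log(x - 4) - 3*log(x - 1).
Answer: -4*log(x - 4) - 3*log(x - 1).


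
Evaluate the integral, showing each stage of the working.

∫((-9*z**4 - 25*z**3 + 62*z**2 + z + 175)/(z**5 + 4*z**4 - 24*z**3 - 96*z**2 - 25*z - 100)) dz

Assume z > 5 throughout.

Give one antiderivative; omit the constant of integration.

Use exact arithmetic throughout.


Step 1. Decompose ∫((-9*z**4 - 25*z**3 + 62*z**2 + z + 175)/(z**5 + 4*z**4 - 24*z**3 - 96*z**2 - 25*z - 100)) dz by partial fractions, (-9*z**4 - 25*z**3 + 62*z**2 + z + 175)/(z**5 + 4*z**4 - 24*z**3 - 96*z**2 - 25*z - 100) = -1/(z**2 + 1) - 3/(z + 5) - 3/(z + 4) - 3/(z - 5): now ∫(-3/(z - 5)) dz + ∫(-3/(z + 4)) dz + ∫(-3/(z + 5)) dz + ∫(-1/(z**2 + 1)) dz.
Step 2. Evaluate the standard form [assuming z > -4]: now -3*log(z + 4) + ∫(-3/(z - 5)) dz + ∫(-3/(z + 5)) dz + ∫(-1/(z**2 + 1)) dz.
Step 3. Evaluate the standard form [assuming z > 5]: now -3*log(z - 5) - 3*log(z + 4) + ∫(-3/(z + 5)) dz + ∫(-1/(z**2 + 1)) dz.
Step 4. Evaluate the standard form [assuming z > -5]: now -3*log(z - 5) - 3*log(z + 4) - 3*log(z + 5) + ∫(-1/(z**2 + 1)) dz.
Step 5. Evaluate the standard form: now -3*log(z - 5) - 3*log(z + 4) - 3*log(z + 5) - atan(z).
Answer: -3*log(z - 5) - 3*log(z + 4) - 3*log(z + 5) - atan(z).


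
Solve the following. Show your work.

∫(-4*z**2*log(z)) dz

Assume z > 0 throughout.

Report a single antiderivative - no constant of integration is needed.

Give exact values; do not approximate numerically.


Step 1. Integrate ∫(-4*z**2*log(z)) dz by parts with u = log(z), dv = (-4*z**2) dz, so v = -4*z**3/3 [assuming z > 0]: now -4*z**3*log(z)/3 + ∫(4*z**2/3) dz.
Step 2. Evaluate the standard form: now -4*z**3*log(z)/3 + 4*z**3/9.
Answer: -4*z**3*log(z)/3 + 4*z**3/9.


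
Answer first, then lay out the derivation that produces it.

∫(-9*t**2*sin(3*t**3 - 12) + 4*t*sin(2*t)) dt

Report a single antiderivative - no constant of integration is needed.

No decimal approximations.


The answer is -2*t*cos(2*t) + sin(2*t) + cos(3*t**3 - 12).
Step 1. Rewrite: now ∫(4*t*sin(2*t)) dt + ∫(-9*t**2*sin(3*t**3 - 12)) dt.
Step 2. Integrate ∫(4*t*sin(2*t)) dt by parts with u = t, dv = (4*sin(2*t)) dt, so v = -2*cos(2*t): now -2*t*cos(2*t) + ∫(-9*t**2*sin(3*t**3 - 12)) dt + ∫(2*cos(2*t)) dt.
Step 3. Evaluate the standard form: now -2*t*cos(2*t) + sin(2*t) + ∫(-9*t**2*sin(3*t**3 - 12)) dt.
Step 4. Substitute u = t**3 - 4, turning ∫(-9*t**2*sin(3*t**3 - 12)) dt into ∫(-3*sin(3*u)) du: now -2*t*cos(2*t) + sin(2*t) + ∫(-3*sin(3*u)) du.
Step 5. Evaluate the standard form: now -2*t*cos(2*t) + sin(2*t) + cos(3*u).
Step 6. Substitute back u = t**3 - 4: now -2*t*cos(2*t) + sin(2*t) + cos(3*t**3 - 12).
Answer: -2*t*cos(2*t) + sin(2*t) + cos(3*t**3 - 12).


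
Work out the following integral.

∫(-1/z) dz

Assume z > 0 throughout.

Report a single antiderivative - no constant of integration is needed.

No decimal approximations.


Answer: -log(z).


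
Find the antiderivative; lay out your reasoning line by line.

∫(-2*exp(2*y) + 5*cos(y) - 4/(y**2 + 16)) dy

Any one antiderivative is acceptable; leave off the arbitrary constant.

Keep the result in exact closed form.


Step 1. Rewrite: now ∫(-4/(y**2 + 16)) dy + ∫(-2*exp(2*y)) dy + ∫(5*cos(y)) dy.
Step 2. Evaluate the standard form: now -atan(y/4) + ∫(-2*exp(2*y)) dy + ∫(5*cos(y)) dy.
Step 3. Evaluate the standard form: now -exp(2*y) - atan(y/4) + ∫(5*cos(y)) dy.
Step 4. Evaluate the standard form: now -exp(2*y) + 5*sin(y) - atan(y/4).
Answer: -exp(2*y) + 5*sin(y) - atan(y/4).


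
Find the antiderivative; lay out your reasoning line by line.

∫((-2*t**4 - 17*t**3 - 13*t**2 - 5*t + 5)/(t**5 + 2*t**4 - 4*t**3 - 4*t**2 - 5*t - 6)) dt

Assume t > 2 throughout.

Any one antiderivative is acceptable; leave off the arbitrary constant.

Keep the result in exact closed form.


Step 1. Decompose ∫((-2*t**4 - 17*t**3 - 13*t**2 - 5*t + 5)/(t**5 + 2*t**4 - 4*t**3 - 4*t**2 - 5*t - 6)) dt by partial fractions, (-2*t**4 - 17*t**3 - 13*t**2 - 5*t + 5)/(t**5 + 2*t**4 - 4*t**3 - 4*t**2 - 5*t - 6) = -2/(t**2 + 1) + 2/(t + 3) - 1/(t + 1) - 3/(t - 2): now ∫(-3/(t - 2)) dt + ∫(-1/(t + 1)) dt + ∫(2/(t + 3)) dt + ∫(-2/(t**2 + 1)) dt.
Step 2. Evaluate the standard form [assuming t > -1]: now -log(t + 1) + ∫(-3/(t - 2)) dt + ∫(2/(t + 3)) dt + ∫(-2/(t**2 + 1)) dt.
Step 3. Evaluate the standard form [assuming t > 2]: now -3*log(t - 2) - log(t + 1) + ∫(2/(t + 3)) dt + ∫(-2/(t**2 + 1)) dt.
Step 4. Evaluate the standard form [assuming t > -3]: now -3*log(t - 2) - log(t + 1) + 2*log(t + 3) + ∫(-2/(t**2 + 1)) dt.
Step 5. Evaluate the standard form: now -3*log(t - 2) - log(t + 1) + 2*log(t + 3) - 2*atan(t).
Answer: -3*log(t - 2) - log(t + 1) + 2*log(t + 3) - 2*atan(t).


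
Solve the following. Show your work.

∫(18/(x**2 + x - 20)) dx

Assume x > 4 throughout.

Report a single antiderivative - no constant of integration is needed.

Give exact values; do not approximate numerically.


Step 1. Decompose ∫(18/(x**2 + x - 20)) dx by partial fractions, 18/(x**2 + x - 20) = -2/(x + 5) + 2/(x - 4): now ∫(2/(x - 4)) dx + ∫(-2/(x + 5)) dx.
Step 2. Evaluate the standard form [assuming x > -5]: now -2*log(x + 5) + ∫(2/(x - 4)) dx.
Step 3. Evaluate the standard form [assuming x > 4]: now 2*log(x - 4) - 2*log(x + 5).
Answer: 2*log(x - 4) - 2*log(x + 5).


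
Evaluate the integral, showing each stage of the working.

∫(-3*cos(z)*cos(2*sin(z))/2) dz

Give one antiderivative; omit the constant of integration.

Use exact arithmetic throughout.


Step 1. Substitute u = sin(z), turning ∫(-3*cos(z)*cos(2*sin(z))/2) dz into ∫(-3*cos(2*u)/2) du: now ∫(-3*cos(2*u)/2) du.
Step 2. Evaluate the standard form: now -3*sin(2*u)/4.
Step 3. Substitute back u = sin(z): now -3*sin(2*sin(z))/4.
Answer: -3*sin(2*sin(z))/4.


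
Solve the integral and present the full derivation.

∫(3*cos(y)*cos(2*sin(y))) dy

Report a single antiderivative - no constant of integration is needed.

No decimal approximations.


Step 1. Substitute u = sin(y), turning ∫(3*cos(y)*cos(2*sin(y))) dy into ∫(3*cos(2*u)) du: now ∫(3*cos(2*u)) du.
Step 2. Evaluate the standard form: now 3*sin(2*u)/2.
Step 3. Substitute back u = sin(y): now 3*sin(2*sin(y))/2.
Answer: 3*sin(2*sin(y))/2.


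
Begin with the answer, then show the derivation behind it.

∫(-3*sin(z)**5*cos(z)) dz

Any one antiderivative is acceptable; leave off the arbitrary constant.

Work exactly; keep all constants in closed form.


The answer is -sin(z)**6/2.
Step 1. Substitute u = sin(z), turning ∫(-3*sin(z)**5*cos(z)) dz into ∫(-3*u**5) du: now ∫(-3*u**5) du.
Step 2. Evaluate the standard form: now -u**6/2.
Step 3. Substitute back u = sin(z): now -sin(z)**6/2.
Answer: -sin(z)**6/2.


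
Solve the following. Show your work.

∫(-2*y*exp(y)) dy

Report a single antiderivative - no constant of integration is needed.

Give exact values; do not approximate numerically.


Step 1. Integrate ∫(-2*y*exp(y)) dy by parts with u = y, dv = (-2*exp(y)) dy, so v = -2*exp(y): now -2*y*exp(y) + ∫(2*exp(y)) dy.
Step 2. Evaluate the standard form: now -2*y*exp(y) + 2*exp(y).
Answer: -2*y*exp(y) + 2*exp(y).


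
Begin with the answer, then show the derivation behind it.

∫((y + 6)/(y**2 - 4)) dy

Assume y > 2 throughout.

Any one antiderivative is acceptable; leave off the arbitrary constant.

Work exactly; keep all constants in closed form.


The answer is 2*log(y - 2) - log(y + 2).
Step 1. Decompose ∫((y + 6)/(y**2 - 4)) dy by partial fractions, (y + 6)/(y**2 - 4) = -1/(y + 2) + 2/(y - 2): now ∫(2/(y - 2)) dy + ∫(-1/(y + 2)) dy.
Step 2. Evaluate the standard form [assuming y > -2]: now -log(y + 2) + ∫(2/(y - 2)) dy.
Step 3. Evaluate the standard form [assuming y > 2]: now 2*log(y - 2) - log(y + 2).
Answer: 2*log(y - 2) - log(y + 2).


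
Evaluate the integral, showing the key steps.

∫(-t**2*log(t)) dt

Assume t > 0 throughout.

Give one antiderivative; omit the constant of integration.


Step 1. Integrate ∫(-t**2*log(t)) dt by parts with u = log(t), dv = (-t**2) dt, so v = -t**3/3 [assuming t > 0]: now -t**3*log(t)/3 + ∫(t**2/3) dt.
Step 2. Evaluate the standard form: now -t**3*log(t)/3 + t**3/9.
Answer: -t**3*log(t)/3 + t**3/9.


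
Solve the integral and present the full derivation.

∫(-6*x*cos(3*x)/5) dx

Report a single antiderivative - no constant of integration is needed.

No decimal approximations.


Step 1. Integrate ∫(-6*x*cos(3*x)/5) dx by parts with u = x, dv = (-6*cos(3*x)/5) dx, so v = -2*sin(3*x)/5: now -2*x*sin(3*x)/5 + ∫(2*sin(3*x)/5) dx.
Step 2. Evaluate the standard form: now -2*x*sin(3*x)/5 - 2*cos(3*x)/15.
Answer: -2*x*sin(3*x)/5 - 2*cos(3*x)/15.


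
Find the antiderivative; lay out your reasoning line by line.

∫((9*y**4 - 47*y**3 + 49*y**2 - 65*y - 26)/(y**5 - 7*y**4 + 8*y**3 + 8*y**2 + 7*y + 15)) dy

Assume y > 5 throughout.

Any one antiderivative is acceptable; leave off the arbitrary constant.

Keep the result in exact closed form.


Step 1. Decompose ∫((9*y**4 - 47*y**3 + 49*y**2 - 65*y - 26)/(y**5 - 7*y**4 + 8*y**3 + 8*y**2 + 7*y + 15)) dy by partial fractions, (9*y**4 - 47*y**3 + 49*y**2 - 65*y - 26)/(y**5 - 7*y**4 + 8*y**3 + 8*y**2 + 7*y + 15) = -3/(y**2 + 1) + 3/(y + 1) + 4/(y - 3) + 2/(y - 5): now ∫(2/(y - 5)) dy + ∫(4/(y - 3)) dy + ∫(3/(y + 1)) dy + ∫(-3/(y**2 + 1)) dy.
Step 2. Evaluate the standard form [assuming y > -1]: now 3*log(y + 1) + ∫(2/(y - 5)) dy + ∫(4/(y - 3)) dy + ∫(-3/(y**2 + 1)) dy.
Step 3. Evaluate the standard form [assuming y > 3]: now 4*log(y - 3) + 3*log(y + 1) + ∫(2/(y - 5)) dy + ∫(-3/(y**2 + 1)) dy.
Step 4. Evaluate the standard form [assuming y > 5]: now 2*log(y - 5) + 4*log(y - 3) + 3*log(y + 1) + ∫(-3/(y**2 + 1)) dy.
Step 5. Evaluate the standard form: now 2*log(y - 5) + 4*log(y - 3) + 3*log(y + 1) - 3*atan(y).
Answer: 2*log(y - 5) + 4*log(y - 3) + 3*log(y + 1) - 3*atan(y).


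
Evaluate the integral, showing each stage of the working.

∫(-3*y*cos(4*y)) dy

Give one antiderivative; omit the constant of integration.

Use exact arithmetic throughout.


Step 1. Integrate ∫(-3*y*cos(4*y)) dy by parts with u = y, dv = (-3*cos(4*y)) dy, so v = -3*sin(4*y)/4: now -3*y*sin(4*y)/4 + ∫(3*sin(4*y)/4) dy.
Step 2. Evaluate the standard form: now -3*y*sin(4*y)/4 - 3*cos(4*y)/16.
Answer: -3*y*sin(4*y)/4 - 3*cos(4*y)/16.


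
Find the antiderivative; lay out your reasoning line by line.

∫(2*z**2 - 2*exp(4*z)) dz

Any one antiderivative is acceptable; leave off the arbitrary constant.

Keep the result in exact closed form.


Step 1. Rewrite: now ∫(2*z**2) dz + ∫(-2*exp(4*z)) dz.
Step 2. Evaluate the standard form: now -exp(4*z)/2 + ∫(2*z**2) dz.
Step 3. Evaluate the standard form: now 2*z**3/3 - exp(4*z)/2.
Answer: 2*z**3/3 - exp(4*z)/2.


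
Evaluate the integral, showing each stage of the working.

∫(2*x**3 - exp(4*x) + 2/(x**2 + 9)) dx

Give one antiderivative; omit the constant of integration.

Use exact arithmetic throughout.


Step 1. Rewrite: now ∫(2*x**3) dx + ∫(2/(x**2 + 9)) dx + ∫(-exp(4*x)) dx.
Step 2. Evaluate the standard form: now -exp(4*x)/4 + ∫(2*x**3) dx + ∫(2/(x**2 + 9)) dx.
Step 3. Evaluate the standard form: now x**4/2 - exp(4*x)/4 + ∫(2/(x**2 + 9)) dx.
Step 4. Evaluate the standard form: now x**4/2 - exp(4*x)/4 + 2*atan(x/3)/3.
Answer: x**4/2 - exp(4*x)/4 + 2*atan(x/3)/3.


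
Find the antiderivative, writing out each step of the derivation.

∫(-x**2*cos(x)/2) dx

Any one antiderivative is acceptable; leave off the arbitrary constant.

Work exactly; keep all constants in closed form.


Step 1. Integrate ∫(-x**2*cos(x)/2) dx by parts with u = x**2, dv = (-cos(x)/2) dx, so v = -sin(x)/2: now -x**2*sin(x)/2 + ∫(x*sin(x)) dx.
Step 2. Integrate ∫(x*sin(x)) dx by parts with u = x, dv = (sin(x)) dx, so v = -cos(x): now -x**2*sin(x)/2 - x*cos(x) + ∫(cos(x)) dx.
Step 3. Evaluate the standard form: now -x**2*sin(x)/2 - x*cos(x) + sin(x).
Answer: -x**2*sin(x)/2 - x*cos(x) + sin(x).


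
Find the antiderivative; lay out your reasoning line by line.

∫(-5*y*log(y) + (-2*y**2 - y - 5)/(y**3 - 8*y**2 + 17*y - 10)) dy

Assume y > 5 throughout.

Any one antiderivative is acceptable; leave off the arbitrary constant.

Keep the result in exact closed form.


Step 1. Rewrite: now ∫(-5*y*log(y)) dy + ∫((-2*y**2 - y - 5)/(y**3 - 8*y**2 + 17*y - 10)) dy.
Step 2. Integrate ∫(-5*y*log(y)) dy by parts with u = log(y), dv = (-5*y) dy, so v = -5*y**2/2 [assuming y > 0]: now -5*y**2*log(y)/2 + ∫(5*y/2) dy + ∫((-2*y**2 - y - 5)/(y**3 - 8*y**2 + 17*y - 10)) dy.
Step 3. Evaluate the standard form: now -5*y**2*log(y)/2 + 5*y**2/4 + ∫((-2*y**2 - y - 5)/(y**3 - 8*y**2 + 17*y - 10)) dy.
Step 4. Decompose ∫((-2*y**2 - y - 5)/(y**3 - 8*y**2 + 17*y - 10)) dy by partial fractions, (-2*y**2 - y - 5)/(y**3 - 8*y**2 + 17*y - 10) = -2/(y - 1) + 5/(y - 2) - 5/(y - 5): now -5*y**2*log(y)/2 + 5*y**2/4 + ∫(-5/(y - 5)) dy + ∫(5/(y - 2)) dy + ∫(-2/(y - 1)) dy.
Step 5. Evaluate the standard form [assuming y > 1]: now -5*y**2*log(y)/2 + 5*y**2/4 - 2*log(y - 1) + ∫(-5/(y - 5)) dy + ∫(5/(y - 2)) dy.
Step 6. Evaluate the standard form [assuming y > 2]: now -5*y**2*log(y)/2 + 5*y**2/4 + 5*log(y - 2) - 2*log(y - 1) + ∫(-5/(y - 5)) dy.
Step 7. Evaluate the standard form [assuming y > 5]: now -5*y**2*log(y)/2 + 5*y**2/4 - 5*log(y - 5) + 5*log(y - 2) - 2*log(y - 1).
Answer: -5*y**2*log(y)/2 + 5*y**2/4 - 5*log(y - 5) + 5*log(y - 2) - 2*log(y - 1).


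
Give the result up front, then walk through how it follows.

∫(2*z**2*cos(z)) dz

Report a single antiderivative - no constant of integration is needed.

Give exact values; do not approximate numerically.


The answer is 2*z**2*sin(z) + 4*z*cos(z) - 4*sin(z).
Step 1. Integrate ∫(2*z**2*cos(z)) dz by parts with u = z**2, dv = (2*cos(z)) dz, so v = 2*sin(z): now 2*z**2*sin(z) + ∫(-4*z*sin(z)) dz.
Step 2. Integrate ∫(-4*z*sin(z)) dz by parts with u = z, dv = (-4*sin(z)) dz, so v = 4*cos(z): now 2*z**2*sin(z) + 4*z*cos(z) + ∫(-4*cos(z)) dz.
Step 3. Evaluate the standard form: now 2*z**2*sin(z) + 4*z*cos(z) - 4*sin(z).
Answer: 2*z**2*sin(z) + 4*z*cos(z) - 4*sin(z).


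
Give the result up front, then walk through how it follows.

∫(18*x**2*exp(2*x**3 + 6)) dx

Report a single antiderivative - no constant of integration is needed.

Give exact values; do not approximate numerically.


The answer is 3*exp(2*x**3 + 6).
Step 1. Substitute u = x**3 + 3, turning ∫(18*x**2*exp(2*x**3 + 6)) dx into ∫(6*exp(2*u)) du: now ∫(6*exp(2*u)) du.
Step 2. Evaluate the standard form: now 3*exp(2*u).
Step 3. Substitute back u = x**3 + 3: now 3*exp(2*x**3 + 6).
Answer: 3*exp(2*x**3 + 6).


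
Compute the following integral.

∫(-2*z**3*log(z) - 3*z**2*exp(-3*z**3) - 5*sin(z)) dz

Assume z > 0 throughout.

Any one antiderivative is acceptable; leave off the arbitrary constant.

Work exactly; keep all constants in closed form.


Answer: -z**4*log(z)/2 + z**4/8 + 5*cos(z) + exp(-3*z**3)/3.


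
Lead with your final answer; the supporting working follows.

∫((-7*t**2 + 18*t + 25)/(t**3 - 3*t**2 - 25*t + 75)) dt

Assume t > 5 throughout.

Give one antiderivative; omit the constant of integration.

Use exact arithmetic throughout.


The answer is -3*log(t - 5) - log(t - 3) - 3*log(t + 5).
Step 1. Decompose ∫((-7*t**2 + 18*t + 25)/(t**3 - 3*t**2 - 25*t + 75)) dt by partial fractions, (-7*t**2 + 18*t + 25)/(t**3 - 3*t**2 - 25*t + 75) = -3/(t + 5) - 1/(t - 3) - 3/(t - 5): now ∫(-3/(t - 5)) dt + ∫(-1/(t - 3)) dt + ∫(-3/(t + 5)) dt.
Step 2. Evaluate the standard form [assuming t > 3]: now -log(t - 3) + ∫(-3/(t - 5)) dt + ∫(-3/(t + 5)) dt.
Step 3. Evaluate the standard form [assuming t > -5]: now -log(t - 3) - 3*log(t + 5) + ∫(-3/(t - 5)) dt.
Step 4. Evaluate the standard form [assuming t > 5]: now -3*log(t - 5) - log(t - 3) - 3*log(t + 5).
Answer: -3*log(t - 5) - log(t - 3) - 3*log(t + 5).


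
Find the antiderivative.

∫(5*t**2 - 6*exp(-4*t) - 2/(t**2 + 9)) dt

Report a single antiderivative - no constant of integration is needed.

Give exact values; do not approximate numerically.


Answer: 5*t**3/3 - 2*atan(t/3)/3 + 3*exp(-4*t)/2.


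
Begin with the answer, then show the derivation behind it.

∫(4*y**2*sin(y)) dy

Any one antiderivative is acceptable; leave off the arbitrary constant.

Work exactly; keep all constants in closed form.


The answer is -4*y**2*cos(y) + 8*y*sin(y) + 8*cos(y).
Step 1. Integrate ∫(4*y**2*sin(y)) dy by parts with u = y**2, dv = (4*sin(y)) dy, so v = -4*cos(y): now -4*y**2*cos(y) + ∫(8*y*cos(y)) dy.
Step 2. Integrate ∫(8*y*cos(y)) dy by parts with u = y, dv = (8*cos(y)) dy, so v = 8*sin(y): now -4*y**2*cos(y) + 8*y*sin(y) + ∫(-8*sin(y)) dy.
Step 3. Evaluate the standard form: now -4*y**2*cos(y) + 8*y*sin(y) + 8*cos(y).
Answer: -4*y**2*cos(y) + 8*y*sin(y) + 8*cos(y).


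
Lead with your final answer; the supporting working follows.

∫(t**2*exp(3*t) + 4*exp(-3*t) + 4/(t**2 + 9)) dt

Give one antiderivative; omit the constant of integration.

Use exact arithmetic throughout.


The answer is t**2*exp(3*t)/3 - 2*t*exp(3*t)/9 + 2*exp(3*t)/27 + 4*atan(t/3)/3 - 4*exp(-3*t)/3.
Step 1. Rewrite: now ∫(t**2*exp(3*t)) dt + ∫(4/(t**2 + 9)) dt + ∫(4*exp(-3*t)) dt.
Step 2. Integrate ∫(t**2*exp(3*t)) dt by parts with u = t**2, dv = (exp(3*t)) dt, so v = exp(3*t)/3: now t**2*exp(3*t)/3 + ∫(-2*t*exp(3*t)/3) dt + ∫(4/(t**2 + 9)) dt + ∫(4*exp(-3*t)) dt.
Step 3. Integrate ∫(-2*t*exp(3*t)/3) dt by parts with u = t, dv = (-2*exp(3*t)/3) dt, so v = -2*exp(3*t)/9: now t**2*exp(3*t)/3 - 2*t*exp(3*t)/9 + ∫(4/(t**2 + 9)) dt + ∫(4*exp(-3*t)) dt + ∫(2*exp(3*t)/9) dt.
Step 4. Evaluate the standard form: now t**2*exp(3*t)/3 - 2*t*exp(3*t)/9 + 2*exp(3*t)/27 + ∫(4/(t**2 + 9)) dt + ∫(4*exp(-3*t)) dt.
Step 5. Evaluate the standard form: now t**2*exp(3*t)/3 - 2*t*exp(3*t)/9 + 2*exp(3*t)/27 + ∫(4/(t**2 + 9)) dt - 4*exp(-3*t)/3.
Step 6. Evaluate the standard form: now t**2*exp(3*t)/3 - 2*t*exp(3*t)/9 + 2*exp(3*t)/27 + 4*atan(t/3)/3 - 4*exp(-3*t)/3.
Answer: t**2*exp(3*t)/3 - 2*t*exp(3*t)/9 + 2*exp(3*t)/27 + 4*atan(t/3)/3 - 4*exp(-3*t)/3.


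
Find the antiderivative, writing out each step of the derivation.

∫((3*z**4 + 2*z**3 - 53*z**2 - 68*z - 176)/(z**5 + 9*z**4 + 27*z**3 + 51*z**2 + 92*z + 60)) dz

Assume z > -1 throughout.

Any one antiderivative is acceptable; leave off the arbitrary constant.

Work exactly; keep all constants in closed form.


Step 1. Decompose ∫((3*z**4 + 2*z**3 - 53*z**2 - 68*z - 176)/(z**5 + 9*z**4 + 27*z**3 + 51*z**2 + 92*z + 60)) dz by partial fractions, (3*z**4 + 2*z**3 - 53*z**2 - 68*z - 176)/(z**5 + 9*z**4 + 27*z**3 + 51*z**2 + 92*z + 60) = -4/(z**2 + 4) + 2/(z + 5) + 5/(z + 3) - 4/(z + 1): now ∫(-4/(z + 1)) dz + ∫(5/(z + 3)) dz + ∫(2/(z + 5)) dz + ∫(-4/(z**2 + 4)) dz.
Step 2. Evaluate the standard form [assuming z > -1]: now -4*log(z + 1) + ∫(5/(z + 3)) dz + ∫(2/(z + 5)) dz + ∫(-4/(z**2 + 4)) dz.
Step 3. Evaluate the standard form [assuming z > -5]: now -4*log(z + 1) + 2*log(z + 5) + ∫(5/(z + 3)) dz + ∫(-4/(z**2 + 4)) dz.
Step 4. Evaluate the standard form [assuming z > -3]: now -4*log(z + 1) + 5*log(z + 3) + 2*log(z + 5) + ∫(-4/(z**2 + 4)) dz.
Step 5. Evaluate the standard form: now -4*log(z + 1) + 5*log(z + 3) + 2*log(z + 5) - 2*atan(z/2).
Answer: -4*log(z + 1) + 5*log(z + 3) + 2*log(z + 5) - 2*atan(z/2).


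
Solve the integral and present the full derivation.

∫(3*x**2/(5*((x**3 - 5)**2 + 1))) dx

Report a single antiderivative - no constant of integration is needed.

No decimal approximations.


Step 1. Substitute u = x**3 - 5, turning ∫(3*x**2/(5*((x**3 - 5)**2 + 1))) dx into ∫(1/(5*(u**2 + 1))) du: now ∫(1/(5*(u**2 + 1))) du.
Step 2. Evaluate the standard form: now atan(u)/5.
Step 3. Substitute back u = x**3 - 5: now atan(x**3 - 5)/5.
Answer: atan(x**3 - 5)/5.


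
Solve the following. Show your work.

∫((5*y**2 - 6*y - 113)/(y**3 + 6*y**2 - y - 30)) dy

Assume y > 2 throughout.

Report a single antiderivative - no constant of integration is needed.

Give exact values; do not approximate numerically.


Step 1. Decompose ∫((5*y**2 - 6*y - 113)/(y**3 + 6*y**2 - y - 30)) dy by partial fractions, (5*y**2 - 6*y - 113)/(y**3 + 6*y**2 - y - 30) = 3/(y + 5) + 5/(y + 3) - 3/(y - 2): now ∫(-3/(y - 2)) dy + ∫(5/(y + 3)) dy + ∫(3/(y + 5)) dy.
Step 2. Evaluate the standard form [assuming y > -3]: now 5*log(y + 3) + ∫(-3/(y - 2)) dy + ∫(3/(y + 5)) dy.
Step 3. Evaluate the standard form [assuming y > 2]: now -3*log(y - 2) + 5*log(y + 3) + ∫(3/(y + 5)) dy.
Step 4. Evaluate the standard form [assuming y > -5]: now -3*log(y - 2) + 5*log(y + 3) + 3*log(y + 5).
Answer: -3*log(y - 2) + 5*log(y + 3) + 3*log(y + 5).


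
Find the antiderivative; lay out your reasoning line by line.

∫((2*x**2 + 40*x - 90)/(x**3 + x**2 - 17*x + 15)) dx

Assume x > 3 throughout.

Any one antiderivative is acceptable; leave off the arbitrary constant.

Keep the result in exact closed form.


Step 1. Decompose ∫((2*x**2 + 40*x - 90)/(x**3 + x**2 - 17*x + 15)) dx by partial fractions, (2*x**2 + 40*x - 90)/(x**3 + x**2 - 17*x + 15) = -5/(x + 5) + 4/(x - 1) + 3/(x - 3): now ∫(3/(x - 3)) dx + ∫(4/(x - 1)) dx + ∫(-5/(x + 5)) dx.
Step 2. Evaluate the standard form [assuming x > -5]: now -5*log(x + 5) + ∫(3/(x - 3)) dx + ∫(4/(x - 1)) dx.
Step 3. Evaluate the standard form [assuming x > 3]: now 3*log(x - 3) - 5*log(x + 5) + ∫(4/(x - 1)) dx.
Step 4. Evaluate the standard form [assuming x > 1]: now 3*log(x - 3) + 4*log(x - 1) - 5*log(x + 5).
Answer: 3*log(x - 3) + 4*log(x - 1) - 5*log(x + 5).


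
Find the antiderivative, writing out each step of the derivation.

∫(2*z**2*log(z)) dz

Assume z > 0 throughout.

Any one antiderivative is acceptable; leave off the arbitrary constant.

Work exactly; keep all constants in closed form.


Step 1. Integrate ∫(2*z**2*log(z)) dz by parts with u = log(z), dv = (2*z**2) dz, so v = 2*z**3/3 [assuming z > 0]: now 2*z**3*log(z)/3 + ∫(-2*z**2/3) dz.
Step 2. Evaluate the standard form: now 2*z**3*log(z)/3 - 2*z**3/9.
Answer: 2*z**3*log(z)/3 - 2*z**3/9.


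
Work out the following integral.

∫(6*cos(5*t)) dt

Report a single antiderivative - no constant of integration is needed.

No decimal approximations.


Answer: 6*sin(5*t)/5.


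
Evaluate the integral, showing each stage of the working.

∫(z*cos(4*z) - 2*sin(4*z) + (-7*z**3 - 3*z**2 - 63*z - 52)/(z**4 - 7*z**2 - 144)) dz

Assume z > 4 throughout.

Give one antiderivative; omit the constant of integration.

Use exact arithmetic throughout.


Step 1. Rewrite: now ∫(z*cos(4*z)) dz + ∫((-7*z**3 - 3*z**2 - 63*z - 52)/(z**4 - 7*z**2 - 144)) dz + ∫(-2*sin(4*z)) dz.
Step 2. Evaluate the standard form: now cos(4*z)/2 + ∫(z*cos(4*z)) dz + ∫((-7*z**3 - 3*z**2 - 63*z - 52)/(z**4 - 7*z**2 - 144)) dz.
Step 3. Decompose ∫((-7*z**3 - 3*z**2 - 63*z - 52)/(z**4 - 7*z**2 - 144)) dz by partial fractions, (-7*z**3 - 3*z**2 - 63*z - 52)/(z**4 - 7*z**2 - 144) = 1/(z**2 + 9) - 3/(z + 4) - 4/(z - 4): now cos(4*z)/2 + ∫(z*cos(4*z)) dz + ∫(-4/(z - 4)) dz + ∫(-3/(z + 4)) dz + ∫(1/(z**2 + 9)) dz.
Step 4. Evaluate the standard form [assuming z > -4]: now -3*log(z + 4) + cos(4*z)/2 + ∫(z*cos(4*z)) dz + ∫(-4/(z - 4)) dz + ∫(1/(z**2 + 9)) dz.
Step 5. Evaluate the standard form [assuming z > 4]: now -4*log(z - 4) - 3*log(z + 4) + cos(4*z)/2 + ∫(z*cos(4*z)) dz + ∫(1/(z**2 + 9)) dz.
Step 6. Evaluate the standard form: now -4*log(z - 4) - 3*log(z + 4) + cos(4*z)/2 + atan(z/3)/3 + ∫(z*cos(4*z)) dz.
Step 7. Integrate ∫(z*cos(4*z)) dz by parts with u = z, dv = (cos(4*z)) dz, so v = sin(4*z)/4: now z*sin(4*z)/4 - 4*log(z - 4) - 3*log(z + 4) + cos(4*z)/2 + atan(z/3)/3 + ∫(-sin(4*z)/4) dz.
Step 8. Evaluate the standard form: now z*sin(4*z)/4 - 4*log(z - 4) - 3*log(z + 4) + 9*cos(4*z)/16 + atan(z/3)/3.
Answer: z*sin(4*z)/4 - 4*log(z - 4) - 3*log(z + 4) + 9*cos(4*z)/16 + atan(z/3)/3.


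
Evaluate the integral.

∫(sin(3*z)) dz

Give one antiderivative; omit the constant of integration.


Answer: -cos(3*z)/3.


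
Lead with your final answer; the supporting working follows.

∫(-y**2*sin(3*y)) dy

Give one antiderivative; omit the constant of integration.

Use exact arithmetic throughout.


The answer is y**2*cos(3*y)/3 - 2*y*sin(3*y)/9 - 2*cos(3*y)/27.
Step 1. Integrate ∫(-y**2*sin(3*y)) dy by parts with u = y**2, dv = (-sin(3*y)) dy, so v = cos(3*y)/3: now y**2*cos(3*y)/3 + ∫(-2*y*cos(3*y)/3) dy.
Step 2. Integrate ∫(-2*y*cos(3*y)/3) dy by parts with u = y, dv = (-2*cos(3*y)/3) dy, so v = -2*sin(3*y)/9: now y**2*cos(3*y)/3 - 2*y*sin(3*y)/9 + ∫(2*sin(3*y)/9) dy.
Step 3. Evaluate the standard form: now y**2*cos(3*y)/3 - 2*y*sin(3*y)/9 - 2*cos(3*y)/27.
Answer: y**2*cos(3*y)/3 - 2*y*sin(3*y)/9 - 2*cos(3*y)/27.


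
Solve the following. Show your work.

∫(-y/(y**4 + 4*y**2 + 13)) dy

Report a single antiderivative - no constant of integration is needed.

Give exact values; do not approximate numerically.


Step 1. Substitute u = y**2 + 2, turning ∫(-y/(y**4 + 4*y**2 + 13)) dy into ∫(-1/(2*(u**2 + 9))) du: now ∫(-1/(2*(u**2 + 9))) du.
Step 2. Evaluate the standard form: now -atan(u/3)/6.
Step 3. Substitute back u = y**2 + 2: now -atan(y**2/3 + 2/3)/6.
Answer: -atan(y**2/3 + 2/3)/6.


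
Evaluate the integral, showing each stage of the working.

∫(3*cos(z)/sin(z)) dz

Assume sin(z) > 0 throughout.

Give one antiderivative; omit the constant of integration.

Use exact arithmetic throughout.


Step 1. Substitute u = sin(z), turning ∫(3*cos(z)/sin(z)) dz into ∫(3/u) du: now ∫(3/u) du.
Step 2. Evaluate the standard form [assuming u > 0]: now 3*log(u).
Step 3. Substitute back u = sin(z): now 3*log(sin(z)).
Answer: 3*log(sin(z)).


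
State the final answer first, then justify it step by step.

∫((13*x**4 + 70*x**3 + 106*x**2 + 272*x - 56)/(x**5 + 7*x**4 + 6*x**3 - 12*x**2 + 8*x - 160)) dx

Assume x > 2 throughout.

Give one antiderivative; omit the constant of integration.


The answer is 5*log(x - 2) + 5*log(x + 4) + 3*log(x + 5) + 2*atan(x/2).
Step 1. Decompose ∫((13*x**4 + 70*x**3 + 106*x**2 + 272*x - 56)/(x**5 + 7*x**4 + 6*x**3 - 12*x**2 + 8*x - 160)) dx by partial fractions, (13*x**4 + 70*x**3 + 106*x**2 + 272*x - 56)/(x**5 + 7*x**4 + 6*x**3 - 12*x**2 + 8*x - 160) = 4/(x**2 + 4) + 3/(x + 5) + 5/(x + 4) + 5/(x - 2): now ∫(5/(x - 2)) dx + ∫(5/(x + 4)) dx + ∫(3/(x + 5)) dx + ∫(4/(x**2 + 4)) dx.
Step 2. Evaluate the standard form [assuming x > 2]: now 5*log(x - 2) + ∫(5/(x + 4)) dx + ∫(3/(x + 5)) dx + ∫(4/(x**2 + 4)) dx.
Step 3. Evaluate the standard form [assuming x > -5]: now 5*log(x - 2) + 3*log(x + 5) + ∫(5/(x + 4)) dx + ∫(4/(x**2 + 4)) dx.
Step 4. Evaluate the standard form [assuming x > -4]: now 5*log(x - 2) + 5*log(x + 4) + 3*log(x + 5) + ∫(4/(x**2 + 4)) dx.
Step 5. Evaluate the standard form: now 5*log(x - 2) + 5*log(x + 4) + 3*log(x + 5) + 2*atan(x/2).
Answer: 5*log(x - 2) + 5*log(x + 4) + 3*log(x + 5) + 2*atan(x/2).


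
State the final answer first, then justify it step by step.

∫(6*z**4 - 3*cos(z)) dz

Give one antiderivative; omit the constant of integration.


The answer is 6*z**5/5 - 3*sin(z).
Step 1. Rewrite: now ∫(6*z**4) dz + ∫(-3*cos(z)) dz.
Step 2. Evaluate the standard form: now -3*sin(z) + ∫(6*z**4) dz.
Step 3. Evaluate the standard form: now 6*z**5/5 - 3*sin(z).
Answer: 6*z**5/5 - 3*sin(z).


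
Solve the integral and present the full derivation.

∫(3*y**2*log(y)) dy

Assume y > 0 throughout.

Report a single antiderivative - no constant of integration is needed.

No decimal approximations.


Step 1. Integrate ∫(3*y**2*log(y)) dy by parts with u = log(y), dv = (3*y**2) dy, so v = y**3 [assuming y > 0]: now y**3*log(y) + ∫(-y**2) dy.
Step 2. Evaluate the standard form: now y**3*log(y) - y**3/3.
Answer: y**3*log(y) - y**3/3.


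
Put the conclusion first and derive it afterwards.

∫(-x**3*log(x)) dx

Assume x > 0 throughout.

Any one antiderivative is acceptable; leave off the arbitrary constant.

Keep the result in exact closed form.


The answer is -x**4*log(x)/4 + x**4/16.
Step 1. Integrate ∫(-x**3*log(x)) dx by parts with u = log(x), dv = (-x**3) dx, so v = -x**4/4 [assuming x > 0]: now -x**4*log(x)/4 + ∫(x**3/4) dx.
Step 2. Evaluate the standard form: now -x**4*log(x)/4 + x**4/16.
Answer: -x**4*log(x)/4 + x**4/16.


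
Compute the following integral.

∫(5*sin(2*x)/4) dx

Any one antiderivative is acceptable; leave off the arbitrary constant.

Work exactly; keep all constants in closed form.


Answer: -5*cos(2*x)/8.


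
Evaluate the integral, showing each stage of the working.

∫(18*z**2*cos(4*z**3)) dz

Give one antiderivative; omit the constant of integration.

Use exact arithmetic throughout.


Step 1. Substitute u = z**3, turning ∫(18*z**2*cos(4*z**3)) dz into ∫(6*cos(4*u)) du: now ∫(6*cos(4*u)) du.
Step 2. Evaluate the standard form: now 3*sin(4*u)/2.
Step 3. Substitute back u = z**3: now 3*sin(4*z**3)/2.
Answer: 3*sin(4*z**3)/2.


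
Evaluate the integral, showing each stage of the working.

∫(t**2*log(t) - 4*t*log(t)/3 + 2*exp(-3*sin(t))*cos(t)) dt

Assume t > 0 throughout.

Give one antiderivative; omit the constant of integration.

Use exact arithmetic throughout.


Step 1. Rewrite: now ∫(-4*t*log(t)/3) dt + ∫(t**2*log(t)) dt + ∫(2*exp(-3*sin(t))*cos(t)) dt.
Step 2. Integrate ∫(t**2*log(t)) dt by parts with u = log(t), dv = (t**2) dt, so v = t**3/3 [assuming t > 0]: now t**3*log(t)/3 + ∫(-t**2/3) dt + ∫(-4*t*log(t)/3) dt + ∫(2*exp(-3*sin(t))*cos(t)) dt.
Step 3. Evaluate the standard form: now t**3*log(t)/3 - t**3/9 + ∫(-4*t*log(t)/3) dt + ∫(2*exp(-3*sin(t))*cos(t)) dt.
Step 4. Substitute u = sin(t), turning ∫(2*exp(-3*sin(t))*cos(t)) dt into ∫(2*exp(-3*u)) du: now t**3*log(t)/3 - t**3/9 + ∫(-4*t*log(t)/3) dt + ∫(2*exp(-3*u)) du.
Step 5. Evaluate the standard form: now t**3*log(t)/3 - t**3/9 + ∫(-4*t*log(t)/3) dt - 2*exp(-3*u)/3.
Step 6. Substitute back u = sin(t): now t**3*log(t)/3 - t**3/9 + ∫(-4*t*log(t)/3) dt - 2*exp(-3*sin(t))/3.
Step 7. Integrate ∫(-4*t*log(t)/3) dt by parts with u = log(t), dv = (-4*t/3) dt, so v = -2*t**2/3 [assuming t > 0]: now t**3*log(t)/3 - t**3/9 - 2*t**2*log(t)/3 + ∫(2*t/3) dt - 2*exp(-3*sin(t))/3.
Step 8. Evaluate the standard form: now t**3*log(t)/3 - t**3/9 - 2*t**2*log(t)/3 + t**2/3 - 2*exp(-3*sin(t))/3.
Answer: t**3*log(t)/3 - t**3/9 - 2*t**2*log(t)/3 + t**2/3 - 2*exp(-3*sin(t))/3.


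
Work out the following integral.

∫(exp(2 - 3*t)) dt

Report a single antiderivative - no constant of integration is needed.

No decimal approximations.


Answer: -exp(2 - 3*t)/3.


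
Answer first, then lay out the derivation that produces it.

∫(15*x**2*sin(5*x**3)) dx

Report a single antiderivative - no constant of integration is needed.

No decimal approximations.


The answer is -cos(5*x**3).
Step 1. Substitute u = x**3, turning ∫(15*x**2*sin(5*x**3)) dx into ∫(5*sin(5*u)) du: now ∫(5*sin(5*u)) du.
Step 2. Evaluate the standard form: now -cos(5*u).
Step 3. Substitute back u = x**3: now -cos(5*x**3).
Answer: -cos(5*x**3).


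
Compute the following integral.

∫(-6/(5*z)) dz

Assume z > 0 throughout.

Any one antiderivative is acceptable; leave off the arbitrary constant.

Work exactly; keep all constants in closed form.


Answer: -6*log(z)/5.


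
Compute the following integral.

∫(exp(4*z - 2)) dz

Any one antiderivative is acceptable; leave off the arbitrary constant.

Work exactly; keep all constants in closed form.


Answer: exp(4*z - 2)/4.


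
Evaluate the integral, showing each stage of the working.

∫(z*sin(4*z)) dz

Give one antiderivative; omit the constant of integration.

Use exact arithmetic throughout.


Step 1. Integrate ∫(z*sin(4*z)) dz by parts with u = z, dv = (sin(4*z)) dz, so v = -cos(4*z)/4: now -z*cos(4*z)/4 + ∫(cos(4*z)/4) dz.
Step 2. Evaluate the standard form: now -z*cos(4*z)/4 + sin(4*z)/16.
Answer: -z*cos(4*z)/4 + sin(4*z)/16.


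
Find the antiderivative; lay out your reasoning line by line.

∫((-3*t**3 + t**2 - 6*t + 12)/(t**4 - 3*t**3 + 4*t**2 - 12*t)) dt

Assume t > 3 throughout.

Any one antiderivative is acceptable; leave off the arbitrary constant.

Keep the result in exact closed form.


Step 1. Decompose ∫((-3*t**3 + t**2 - 6*t + 12)/(t**4 - 3*t**3 + 4*t**2 - 12*t)) dt by partial fractions, (-3*t**3 + t**2 - 6*t + 12)/(t**4 - 3*t**3 + 4*t**2 - 12*t) = -2/(t**2 + 4) - 2/(t - 3) - 1/t: now ∫(-1/t) dt + ∫(-2/(t - 3)) dt + ∫(-2/(t**2 + 4)) dt.
Step 2. Evaluate the standard form [assuming t > 0]: now -log(t) + ∫(-2/(t - 3)) dt + ∫(-2/(t**2 + 4)) dt.
Step 3. Evaluate the standard form [assuming t > 3]: now -log(t) - 2*log(t - 3) + ∫(-2/(t**2 + 4)) dt.
Step 4. Evaluate the standard form: now -log(t) - 2*log(t - 3) - atan(t/2).
Answer: -log(t) - 2*log(t - 3) - atan(t/2).


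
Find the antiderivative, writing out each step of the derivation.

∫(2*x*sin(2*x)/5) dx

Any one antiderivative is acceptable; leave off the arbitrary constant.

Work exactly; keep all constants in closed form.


Step 1. Integrate ∫(2*x*sin(2*x)/5) dx by parts with u = x, dv = (2*sin(2*x)/5) dx, so v = -cos(2*x)/5: now -x*cos(2*x)/5 + ∫(cos(2*x)/5) dx.
Step 2. Evaluate the standard form: now -x*cos(2*x)/5 + sin(2*x)/10.
Answer: -x*cos(2*x)/5 + sin(2*x)/10.


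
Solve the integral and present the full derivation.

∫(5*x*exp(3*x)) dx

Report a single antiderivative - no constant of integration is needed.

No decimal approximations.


Step 1. Integrate ∫(5*x*exp(3*x)) dx by parts with u = x, dv = (5*exp(3*x)) dx, so v = 5*exp(3*x)/3: now 5*x*exp(3*x)/3 + ∫(-5*exp(3*x)/3) dx.
Step 2. Evaluate the standard form: now 5*x*exp(3*x)/3 - 5*exp(3*x)/9.
Answer: 5*x*exp(3*x)/3 - 5*exp(3*x)/9.


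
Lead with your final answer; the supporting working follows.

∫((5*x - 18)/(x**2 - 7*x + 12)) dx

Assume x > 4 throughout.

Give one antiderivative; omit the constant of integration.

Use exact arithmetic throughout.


The answer is 2*log(x - 4) + 3*log(x - 3).
Step 1. Decompose ∫((5*x - 18)/(x**2 - 7*x + 12)) dx by partial fractions, (5*x - 18)/(x**2 - 7*x + 12) = 3/(x - 3) + 2/(x - 4): now ∫(2/(x - 4)) dx + ∫(3/(x - 3)) dx.
Step 2. Evaluate the standard form [assuming x > 4]: now 2*log(x - 4) + ∫(3/(x - 3)) dx.
Step 3. Evaluate the standard form [assuming x > 3]: now 2*log(x - 4) + 3*log(x - 3).
Answer: 2*log(x - 4) + 3*log(x - 3).


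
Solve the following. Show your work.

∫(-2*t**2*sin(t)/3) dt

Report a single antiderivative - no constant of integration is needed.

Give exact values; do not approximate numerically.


Step 1. Integrate ∫(-2*t**2*sin(t)/3) dt by parts with u = t**2, dv = (-2*sin(t)/3) dt, so v = 2*cos(t)/3: now 2*t**2*cos(t)/3 + ∫(-4*t*cos(t)/3) dt.
Step 2. Integrate ∫(-4*t*cos(t)/3) dt by parts with u = t, dv = (-4*cos(t)/3) dt, so v = -4*sin(t)/3: now 2*t**2*cos(t)/3 - 4*t*sin(t)/3 + ∫(4*sin(t)/3) dt.
Step 3. Evaluate the standard form: now 2*t**2*cos(t)/3 - 4*t*sin(t)/3 - 4*cos(t)/3.
Answer: 2*t**2*cos(t)/3 - 4*t*sin(t)/3 - 4*cos(t)/3.


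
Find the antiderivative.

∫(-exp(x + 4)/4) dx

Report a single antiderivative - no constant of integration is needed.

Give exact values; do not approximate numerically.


Answer: -exp(x + 4)/4.


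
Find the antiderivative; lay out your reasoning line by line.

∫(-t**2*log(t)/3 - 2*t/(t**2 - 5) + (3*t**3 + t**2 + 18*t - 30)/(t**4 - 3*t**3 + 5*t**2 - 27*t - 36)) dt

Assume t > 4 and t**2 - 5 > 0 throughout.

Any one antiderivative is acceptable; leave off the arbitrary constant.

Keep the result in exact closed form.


Step 1. Rewrite: now ∫(-2*t/(t**2 - 5)) dt + ∫(-t**2*log(t)/3) dt + ∫((3*t**3 + t**2 + 18*t - 30)/(t**4 - 3*t**3 + 5*t**2 - 27*t - 36)) dt.
Step 2. Decompose ∫((3*t**3 + t**2 + 18*t - 30)/(t**4 - 3*t**3 + 5*t**2 - 27*t - 36)) dt by partial fractions, (3*t**3 + t**2 + 18*t - 30)/(t**4 - 3*t**3 + 5*t**2 - 27*t - 36) = 3/(t**2 + 9) + 1/(t + 1) + 2/(t - 4): now ∫(-2*t/(t**2 - 5)) dt + ∫(-t**2*log(t)/3) dt + ∫(2/(t - 4)) dt + ∫(1/(t + 1)) dt + ∫(3/(t**2 + 9)) dt.
Step 3. Evaluate the standard form [assuming t > 4]: now 2*log(t - 4) + ∫(-2*t/(t**2 - 5)) dt + ∫(-t**2*log(t)/3) dt + ∫(1/(t + 1)) dt + ∫(3/(t**2 + 9)) dt.
Step 4. Evaluate the standard form [assuming t > -1]: now 2*log(t - 4) + log(t + 1) + ∫(-2*t/(t**2 - 5)) dt + ∫(-t**2*log(t)/3) dt + ∫(3/(t**2 + 9)) dt.
Step 5. Evaluate the standard form: now 2*log(t - 4) + log(t + 1) + atan(t/3) + ∫(-2*t/(t**2 - 5)) dt + ∫(-t**2*log(t)/3) dt.
Step 6. Integrate ∫(-t**2*log(t)/3) dt by parts with u = log(t), dv = (-t**2/3) dt, so v = -t**3/9 [assuming t > 0]: now -t**3*log(t)/9 + 2*log(t - 4) + log(t + 1) + atan(t/3) + ∫(t**2/9) dt + ∫(-2*t/(t**2 - 5)) dt.
Step 7. Evaluate the standard form: now -t**3*log(t)/9 + t**3/27 + 2*log(t - 4) + log(t + 1) + atan(t/3) + ∫(-2*t/(t**2 - 5)) dt.
Step 8. Substitute u = t**2 - 5, turning ∫(-2*t/(t**2 - 5)) dt into ∫(-1/u) du: now -t**3*log(t)/9 + t**3/27 + 2*log(t - 4) + log(t + 1) + atan(t/3) + ∫(-1/u) du.
Step 9. Evaluate the standard form [assuming u > 0]: now -t**3*log(t)/9 + t**3/27 - log(u) + 2*log(t - 4) + log(t + 1) + atan(t/3).
Step 10. Substitute back u = t**2 - 5: now -t**3*log(t)/9 + t**3/27 + 2*log(t - 4) + log(t + 1) - log(t**2 - 5) + atan(t/3).
Answer: -t**3*log(t)/9 + t**3/27 + 2*log(t - 4) + log(t + 1) - log(t**2 - 5) + atan(t/3).
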